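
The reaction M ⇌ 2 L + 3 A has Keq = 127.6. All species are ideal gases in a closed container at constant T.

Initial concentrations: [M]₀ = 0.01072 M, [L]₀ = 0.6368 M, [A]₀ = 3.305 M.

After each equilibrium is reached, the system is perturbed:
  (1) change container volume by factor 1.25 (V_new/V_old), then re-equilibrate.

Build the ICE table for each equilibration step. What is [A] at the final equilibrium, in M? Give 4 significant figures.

[A]_eq = 2.581 M

Q₀ = 1366 vs Keq = 127.6 ⇒ Q>K, reverse
Step 1:
                   M          L          A
  Initial    0.01072     0.6368      3.305
  Change     0.05595    -0.1119    -0.1678
  Equil      0.06667     0.5249      3.137
  solve Keq expr → x = -0.05595; check Q = 127.6
Then change container volume by factor 1.25 (V_new/V_old).
Step 2:
                   M          L          A
  Initial    0.05333     0.4199       2.51
  Change    -0.02386    0.04771    0.07157
  Equil      0.02948     0.4676      2.581
  solve Keq expr → x = 0.02386; check Q = 127.6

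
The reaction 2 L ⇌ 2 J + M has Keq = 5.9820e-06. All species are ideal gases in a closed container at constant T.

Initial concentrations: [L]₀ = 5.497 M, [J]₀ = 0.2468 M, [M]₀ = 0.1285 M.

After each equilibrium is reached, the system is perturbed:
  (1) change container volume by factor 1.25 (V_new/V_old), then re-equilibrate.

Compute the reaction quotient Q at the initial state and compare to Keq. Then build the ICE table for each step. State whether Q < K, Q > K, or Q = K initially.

Q₀ = 2.5903e-04; Q > K (proceeds reverse)

Q₀ = 2.5903e-04 vs Keq = 5.9820e-06 ⇒ Q>K, reverse
Step 1:
                  L         J         M
  Initial     5.497    0.2468    0.1285
  Change     0.1773   -0.1773  -0.08864
  Equil       5.674   0.06952   0.03986
  solve Keq expr → x = -0.08864; check Q = 5.9820e-06
Then change container volume by factor 1.25 (V_new/V_old).
Step 2:
                  L         J         M
  Initial     4.539   0.05561   0.03189
  Change  -0.004445  0.004445  0.002223
  Equil       4.535   0.06006   0.03411
  solve Keq expr → x = 0.002223; check Q = 5.9820e-06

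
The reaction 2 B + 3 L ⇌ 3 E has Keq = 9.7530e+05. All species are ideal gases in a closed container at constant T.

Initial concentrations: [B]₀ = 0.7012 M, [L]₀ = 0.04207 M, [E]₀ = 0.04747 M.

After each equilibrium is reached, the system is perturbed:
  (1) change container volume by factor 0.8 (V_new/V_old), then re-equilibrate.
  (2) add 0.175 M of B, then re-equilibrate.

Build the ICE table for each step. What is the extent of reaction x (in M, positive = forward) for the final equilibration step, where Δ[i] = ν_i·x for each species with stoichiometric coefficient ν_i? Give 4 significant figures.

x = 4.8813e-05 M

Q₀ = 2.922 vs Keq = 9.7530e+05 ⇒ Q<K, forward
Step 1:
                  B         L         E
  init       0.7012   0.04207   0.04747
  Δ        -0.02727  -0.04091   0.04091
  eq         0.6739  0.001159   0.08838
  solve Keq expr → x = 0.01364; check Q = 9.7530e+05
Then change container volume by factor 0.8 (V_new/V_old).
Step 2:
                  B         L         E
  init       0.8424  0.001449    0.1105
  Δ       -1.3197e-04 -1.9796e-04 1.9796e-04
  eq         0.8423  0.001251    0.1107
  solve Keq expr → x = 6.5986e-05; check Q = 9.7530e+05
Then add 0.175 M of B.
Step 3:
                  B         L         E
  init        1.017  0.001251    0.1107
  Δ       -9.7627e-05 -1.4644e-04 1.4644e-04
  eq          1.017  0.001105    0.1108
  solve Keq expr → x = 4.8813e-05; check Q = 9.7530e+05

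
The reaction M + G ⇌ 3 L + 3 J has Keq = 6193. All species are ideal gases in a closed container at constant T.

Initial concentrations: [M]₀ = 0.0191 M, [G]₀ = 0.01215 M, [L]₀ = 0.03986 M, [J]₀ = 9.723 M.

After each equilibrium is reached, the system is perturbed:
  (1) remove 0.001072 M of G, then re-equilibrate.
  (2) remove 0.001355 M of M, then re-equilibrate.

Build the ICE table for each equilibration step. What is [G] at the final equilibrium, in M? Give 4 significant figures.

[G]_eq = 0.003556 M

Q₀ = 250.8 vs Keq = 6193 ⇒ Q<K, forward
Step 1:
                    M           G           L           J
  init         0.0191     0.01215     0.03986       9.723
  Δ         -0.008347   -0.008347     0.02504     0.02504
  eq          0.01075    0.003803      0.0649       9.748
  solve Keq expr → x = 0.008347; check Q = 6193
Then remove 0.001072 M of G.
Step 2:
                    M           G           L           J
  init        0.01075    0.002731      0.0649       9.748
  Δ        5.8741e-04  5.8741e-04   -0.001762   -0.001762
  eq          0.01134    0.003318     0.06314       9.746
  solve Keq expr → x = -5.8741e-04; check Q = 6193
Then remove 0.001355 M of M.
Step 3:
                    M           G           L           J
  init       0.009985    0.003318     0.06314       9.746
  Δ        2.3816e-04  2.3816e-04 -7.1449e-04 -7.1449e-04
  eq          0.01022    0.003556     0.06242       9.746
  solve Keq expr → x = -2.3816e-04; check Q = 6193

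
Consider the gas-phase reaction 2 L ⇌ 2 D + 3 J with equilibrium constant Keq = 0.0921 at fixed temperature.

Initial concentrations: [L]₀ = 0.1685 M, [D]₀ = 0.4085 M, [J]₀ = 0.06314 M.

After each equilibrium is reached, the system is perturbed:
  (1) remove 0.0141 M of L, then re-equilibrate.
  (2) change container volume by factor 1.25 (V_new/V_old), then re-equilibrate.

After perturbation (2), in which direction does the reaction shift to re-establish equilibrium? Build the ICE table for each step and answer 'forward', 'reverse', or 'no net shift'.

Q₀ = 0.001479 vs Keq = 0.0921 ⇒ Q<K, forward
Step 1:
                   L          D          J
  init        0.1685     0.4085    0.06314
  Δ         -0.06616    0.06616    0.09924
  eq          0.1023     0.4747     0.1624
  solve Keq expr → x = 0.03308; check Q = 0.0921
Then remove 0.0141 M of L.
Step 2:
                   L          D          J
  init       0.08824     0.4747     0.1624
  Δ         0.005424  -0.005424  -0.008135
  eq         0.09366     0.4692     0.1542
  solve Keq expr → x = -0.002712; check Q = 0.0921
Then change container volume by factor 1.25 (V_new/V_old).
Step 3:
                   L          D          J
  init       0.07493     0.3754     0.1234
  Δ        -0.009799   0.009799     0.0147
  eq         0.06513     0.3852     0.1381
  solve Keq expr → x = 0.004899; check Q = 0.0921

Direction: forward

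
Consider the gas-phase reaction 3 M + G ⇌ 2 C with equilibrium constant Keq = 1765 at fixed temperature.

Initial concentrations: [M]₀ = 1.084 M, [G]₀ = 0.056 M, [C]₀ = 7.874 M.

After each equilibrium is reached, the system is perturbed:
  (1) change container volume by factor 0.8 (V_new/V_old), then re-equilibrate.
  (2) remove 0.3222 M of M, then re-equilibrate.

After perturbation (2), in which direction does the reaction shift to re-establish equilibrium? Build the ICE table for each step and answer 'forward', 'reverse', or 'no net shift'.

Direction: reverse

Q₀ = 869.2 vs Keq = 1765 ⇒ Q<K, forward
Step 1:
                  M         G         C
  init        1.084     0.056     7.874
  Δ        -0.06675  -0.02225    0.0445
  eq          1.017   0.03375     7.919
  solve Keq expr → x = 0.02225; check Q = 1765
Then change container volume by factor 0.8 (V_new/V_old).
Step 2:
                  M         G         C
  init        1.272   0.04219     9.898
  Δ         -0.0375   -0.0125     0.025
  eq          1.234   0.02969     9.923
  solve Keq expr → x = 0.0125; check Q = 1765
Then remove 0.3222 M of M.
Step 3:
                  M         G         C
  init       0.9119   0.02969     9.923
  Δ         0.08041    0.0268  -0.05361
  eq         0.9923   0.05649      9.87
  solve Keq expr → x = -0.0268; check Q = 1765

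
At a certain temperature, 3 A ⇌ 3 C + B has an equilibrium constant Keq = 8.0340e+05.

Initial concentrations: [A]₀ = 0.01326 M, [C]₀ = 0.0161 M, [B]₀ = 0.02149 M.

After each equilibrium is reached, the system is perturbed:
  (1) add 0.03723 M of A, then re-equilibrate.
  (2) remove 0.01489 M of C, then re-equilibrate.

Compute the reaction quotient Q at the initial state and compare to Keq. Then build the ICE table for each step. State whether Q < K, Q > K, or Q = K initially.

Q₀ = 0.03847; Q < K (proceeds forward)

Q₀ = 0.03847 vs Keq = 8.0340e+05 ⇒ Q<K, forward
Step 1:
                  A         C         B
  Initial   0.01326    0.0161   0.02149
  Change   -0.01317   0.01317  0.004389
  Equil   9.3121e-05   0.02927   0.02588
  solve Keq expr → x = 0.004389; check Q = 8.0340e+05
Then add 0.03723 M of A.
Step 2:
                  A         C         B
  Initial   0.03732   0.02927   0.02588
  Change   -0.03708   0.03708   0.01236
  Equil   2.4045e-04   0.06635   0.03824
  solve Keq expr → x = 0.01236; check Q = 8.0340e+05
Then remove 0.01489 M of C.
Step 3:
                  A         C         B
  Initial 2.4045e-04   0.05146   0.03824
  Change  -5.3738e-05 5.3738e-05 1.7913e-05
  Equil   1.8672e-04   0.05151   0.03826
  solve Keq expr → x = 1.7913e-05; check Q = 8.0340e+05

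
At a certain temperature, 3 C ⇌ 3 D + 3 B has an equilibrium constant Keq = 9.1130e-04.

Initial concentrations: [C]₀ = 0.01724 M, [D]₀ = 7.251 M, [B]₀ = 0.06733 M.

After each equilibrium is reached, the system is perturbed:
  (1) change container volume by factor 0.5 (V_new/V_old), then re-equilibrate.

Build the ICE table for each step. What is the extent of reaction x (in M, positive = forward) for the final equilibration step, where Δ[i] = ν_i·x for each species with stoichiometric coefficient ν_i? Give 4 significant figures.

x = -3.7279e-04 M

Q₀ = 2.2710e+04 vs Keq = 9.1130e-04 ⇒ Q>K, reverse
Step 1:
                   C          D          B
  I          0.01724      7.251    0.06733
  C           0.0662    -0.0662    -0.0662
  E          0.08344      7.185   0.001126
  solve Keq expr → x = -0.02207; check Q = 9.1130e-04
Then change container volume by factor 0.5 (V_new/V_old).
Step 2:
                   C          D          B
  I           0.1669      14.37   0.002252
  C         0.001118  -0.001118  -0.001118
  E            0.168      14.37   0.001134
  solve Keq expr → x = -3.7279e-04; check Q = 9.1130e-04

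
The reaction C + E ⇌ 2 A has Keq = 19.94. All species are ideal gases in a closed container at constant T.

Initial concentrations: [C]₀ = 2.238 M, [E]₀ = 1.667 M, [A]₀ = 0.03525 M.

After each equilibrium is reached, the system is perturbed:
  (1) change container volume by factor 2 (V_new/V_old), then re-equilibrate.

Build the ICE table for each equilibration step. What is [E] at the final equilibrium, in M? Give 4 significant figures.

[E]_eq = 0.1846 M

Q₀ = 3.3306e-04 vs Keq = 19.94 ⇒ Q<K, forward
Step 1:
                    C           E           A
  init          2.238       1.667     0.03525
  Δ            -1.298      -1.298       2.596
  eq           0.9402      0.3692       2.631
  solve Keq expr → x = 1.298; check Q = 19.94
Then change container volume by factor 2 (V_new/V_old).
Step 2:
                    C           E           A
  init         0.4701      0.1846       1.315
  Δ                 0           0           0
  eq           0.4701      0.1846       1.315
  solve Keq expr → x = 0; check Q = 19.94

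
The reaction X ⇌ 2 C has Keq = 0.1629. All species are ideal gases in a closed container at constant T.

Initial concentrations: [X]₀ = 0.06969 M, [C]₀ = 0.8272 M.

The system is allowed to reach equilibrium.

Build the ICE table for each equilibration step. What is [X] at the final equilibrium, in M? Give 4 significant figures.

Q₀ = 9.819 vs Keq = 0.1629 ⇒ Q>K, reverse
Step 1:
                   X          C
  init       0.06969     0.8272
  Δ           0.2922    -0.5844
  eq          0.3619     0.2428
  solve Keq expr → x = -0.2922; check Q = 0.1629

[X]_eq = 0.3619 M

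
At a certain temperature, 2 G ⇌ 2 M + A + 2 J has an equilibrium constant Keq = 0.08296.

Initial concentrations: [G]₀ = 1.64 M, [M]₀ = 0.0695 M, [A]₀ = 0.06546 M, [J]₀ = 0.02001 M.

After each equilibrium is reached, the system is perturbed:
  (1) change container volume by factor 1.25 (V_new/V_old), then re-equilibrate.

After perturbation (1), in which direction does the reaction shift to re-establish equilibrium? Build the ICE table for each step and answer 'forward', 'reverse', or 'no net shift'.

Q₀ = 4.7071e-08 vs Keq = 0.08296 ⇒ Q<K, forward
Step 1:
                    G           M           A           J
  Initial        1.64      0.0695     0.06546     0.02001
  Change       -0.638       0.638       0.319       0.638
  Equil         1.002      0.7075      0.3844       0.658
  solve Keq expr → x = 0.319; check Q = 0.08296
Then change container volume by factor 1.25 (V_new/V_old).
Step 2:
                    G           M           A           J
  Initial      0.8016       0.566      0.3076      0.5264
  Change     -0.06031     0.06031     0.03016     0.06031
  Equil        0.7413      0.6263      0.3377      0.5867
  solve Keq expr → x = 0.03016; check Q = 0.08296

Direction: forward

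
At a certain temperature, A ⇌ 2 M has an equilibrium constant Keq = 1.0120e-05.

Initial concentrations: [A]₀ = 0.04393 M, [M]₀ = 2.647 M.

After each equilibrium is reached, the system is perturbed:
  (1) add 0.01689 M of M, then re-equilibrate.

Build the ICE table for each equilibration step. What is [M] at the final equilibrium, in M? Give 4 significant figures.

Q₀ = 159.5 vs Keq = 1.0120e-05 ⇒ Q>K, reverse
Step 1:
                  A         M
  init      0.04393     2.647
  Δ           1.322    -2.643
  eq          1.366  0.003717
  solve Keq expr → x = -1.322; check Q = 1.0120e-05
Then add 0.01689 M of M.
Step 2:
                  A         M
  init        1.366   0.02061
  Δ        0.008439  -0.01688
  eq          1.374  0.003729
  solve Keq expr → x = -0.008439; check Q = 1.0120e-05

[M]_eq = 0.003729 M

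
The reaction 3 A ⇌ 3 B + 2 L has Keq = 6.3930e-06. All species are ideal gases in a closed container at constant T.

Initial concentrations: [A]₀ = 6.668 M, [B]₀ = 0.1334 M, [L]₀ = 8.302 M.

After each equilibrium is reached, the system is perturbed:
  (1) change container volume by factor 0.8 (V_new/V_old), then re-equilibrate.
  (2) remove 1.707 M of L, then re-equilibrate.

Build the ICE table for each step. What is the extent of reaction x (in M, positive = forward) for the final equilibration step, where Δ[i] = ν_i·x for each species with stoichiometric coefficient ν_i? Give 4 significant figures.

Q₀ = 5.5188e-04 vs Keq = 6.3930e-06 ⇒ Q>K, reverse
Step 1:
                    A           B           L
  I             6.668      0.1334       8.302
  C            0.1026     -0.1026    -0.06839
  E             6.771     0.03082       8.234
  solve Keq expr → x = -0.03419; check Q = 6.3930e-06
Then change container volume by factor 0.8 (V_new/V_old).
Step 2:
                    A           B           L
  I             8.463     0.03852       10.29
  C          0.005296   -0.005296   -0.003531
  E             8.469     0.03323       10.29
  solve Keq expr → x = -0.001765; check Q = 6.3930e-06
Then remove 1.707 M of L.
Step 3:
                    A           B           L
  I             8.469     0.03323       8.581
  C         -0.004245    0.004245     0.00283
  E             8.464     0.03747       8.584
  solve Keq expr → x = 0.001415; check Q = 6.3930e-06

x = 0.001415 M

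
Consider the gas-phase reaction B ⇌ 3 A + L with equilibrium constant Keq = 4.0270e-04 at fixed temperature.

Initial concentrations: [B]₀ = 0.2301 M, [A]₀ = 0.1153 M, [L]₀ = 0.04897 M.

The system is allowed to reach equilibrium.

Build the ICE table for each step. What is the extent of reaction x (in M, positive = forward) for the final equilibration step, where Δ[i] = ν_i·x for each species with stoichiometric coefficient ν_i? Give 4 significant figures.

Q₀ = 3.2621e-04 vs Keq = 4.0270e-04 ⇒ Q<K, forward
Step 1:
                   B          A          L
  Initial     0.2301     0.1153    0.04897
  Change   -0.002099   0.006296   0.002099
  Equil        0.228     0.1216    0.05107
  solve Keq expr → x = 0.002099; check Q = 4.0270e-04

x = 0.002099 M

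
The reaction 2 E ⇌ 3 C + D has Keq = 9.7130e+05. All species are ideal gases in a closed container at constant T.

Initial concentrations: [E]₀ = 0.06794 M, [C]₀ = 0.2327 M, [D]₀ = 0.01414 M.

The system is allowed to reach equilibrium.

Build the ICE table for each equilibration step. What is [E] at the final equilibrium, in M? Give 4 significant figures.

Q₀ = 0.0386 vs Keq = 9.7130e+05 ⇒ Q<K, forward
Step 1:
                   E          C          D
  I          0.06794     0.2327    0.01414
  C          -0.0679     0.1018    0.03395
  E       4.3055e-05     0.3345    0.04809
  solve Keq expr → x = 0.03395; check Q = 9.7130e+05

[E]_eq = 4.3055e-05 M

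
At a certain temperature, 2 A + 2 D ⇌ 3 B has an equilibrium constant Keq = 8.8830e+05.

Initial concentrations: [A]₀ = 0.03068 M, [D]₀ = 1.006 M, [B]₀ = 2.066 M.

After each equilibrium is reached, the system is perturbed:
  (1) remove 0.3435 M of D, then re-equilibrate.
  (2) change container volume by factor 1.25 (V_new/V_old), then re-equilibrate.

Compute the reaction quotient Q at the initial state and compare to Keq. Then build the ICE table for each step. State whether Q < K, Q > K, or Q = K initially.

Q₀ = 9257 vs Keq = 8.8830e+05 ⇒ Q<K, forward
Step 1:
                  A         D         B
  init      0.03068     1.006     2.066
  Δ        -0.02736  -0.02736   0.04105
  eq       0.003316    0.9786     2.107
  solve Keq expr → x = 0.01368; check Q = 8.8830e+05
Then remove 0.3435 M of D.
Step 2:
                  A         D         B
  init     0.003316    0.6351     2.107
  Δ         0.00177   0.00177 -0.002654
  eq       0.005086    0.6369     2.104
  solve Keq expr → x = -8.8478e-04; check Q = 8.8830e+05
Then change container volume by factor 1.25 (V_new/V_old).
Step 3:
                  A         D         B
  init     0.004068    0.5095     1.684
  Δ       4.7312e-04 4.7312e-04 -7.0968e-04
  eq       0.004542      0.51     1.683
  solve Keq expr → x = -2.3656e-04; check Q = 8.8830e+05

Q₀ = 9257; Q < K (proceeds forward)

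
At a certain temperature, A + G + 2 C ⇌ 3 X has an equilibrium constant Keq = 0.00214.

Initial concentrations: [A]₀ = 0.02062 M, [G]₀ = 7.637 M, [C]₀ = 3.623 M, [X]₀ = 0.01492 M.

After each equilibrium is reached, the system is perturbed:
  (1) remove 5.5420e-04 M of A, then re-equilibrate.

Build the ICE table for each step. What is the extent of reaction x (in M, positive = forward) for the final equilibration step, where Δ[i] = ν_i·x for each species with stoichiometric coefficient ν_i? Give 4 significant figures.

Q₀ = 1.6068e-06 vs Keq = 0.00214 ⇒ Q<K, forward
Step 1:
                   A          G          C          X
  init       0.02062      7.637      3.623    0.01492
  Δ         -0.01887   -0.01887   -0.03775    0.05662
  eq        0.001747      7.618      3.585    0.07154
  solve Keq expr → x = 0.01887; check Q = 0.00214
Then remove 5.5420e-04 M of A.
Step 2:
                   A          G          C          X
  init      0.001193      7.618      3.585    0.07154
  Δ       4.5513e-04 4.5513e-04 9.1025e-04  -0.001365
  eq        0.001648      7.619      3.586    0.07017
  solve Keq expr → x = -4.5513e-04; check Q = 0.00214

x = -4.5513e-04 M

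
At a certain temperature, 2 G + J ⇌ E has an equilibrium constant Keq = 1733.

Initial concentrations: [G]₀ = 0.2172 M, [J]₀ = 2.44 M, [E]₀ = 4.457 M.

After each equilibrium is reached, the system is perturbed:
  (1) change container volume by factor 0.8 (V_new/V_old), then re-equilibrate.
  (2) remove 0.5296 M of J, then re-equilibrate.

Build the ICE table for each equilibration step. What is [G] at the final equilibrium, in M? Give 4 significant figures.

Q₀ = 38.72 vs Keq = 1733 ⇒ Q<K, forward
Step 1:
                   G          J          E
  I           0.2172       2.44      4.457
  C          -0.1838   -0.09188    0.09188
  E          0.03343      2.348      4.549
  solve Keq expr → x = 0.09188; check Q = 1733
Then change container volume by factor 0.8 (V_new/V_old).
Step 2:
                   G          J          E
  I          0.04179      2.935      5.686
  C        -0.008323  -0.004161   0.004161
  E          0.03347      2.931       5.69
  solve Keq expr → x = 0.004161; check Q = 1733
Then remove 0.5296 M of J.
Step 3:
                   G          J          E
  I          0.03347      2.401       5.69
  C         0.003488   0.001744  -0.001744
  E          0.03696      2.403      5.689
  solve Keq expr → x = -0.001744; check Q = 1733

[G]_eq = 0.03696 M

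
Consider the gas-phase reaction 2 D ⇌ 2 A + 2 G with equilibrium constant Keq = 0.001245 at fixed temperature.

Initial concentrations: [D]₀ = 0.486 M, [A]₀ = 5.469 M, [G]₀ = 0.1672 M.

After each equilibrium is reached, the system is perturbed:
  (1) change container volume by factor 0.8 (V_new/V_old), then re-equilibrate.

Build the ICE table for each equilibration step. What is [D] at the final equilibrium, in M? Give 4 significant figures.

Q₀ = 3.54 vs Keq = 0.001245 ⇒ Q>K, reverse
Step 1:
                  D         A         G
  init        0.486     5.469    0.1672
  Δ          0.1629   -0.1629   -0.1629
  eq         0.6489     5.306  0.004315
  solve Keq expr → x = -0.08144; check Q = 0.001245
Then change container volume by factor 0.8 (V_new/V_old).
Step 2:
                  D         A         G
  init       0.8111     6.633  0.005394
  Δ        0.001072 -0.001072 -0.001072
  eq         0.8122     6.632  0.004321
  solve Keq expr → x = -5.3617e-04; check Q = 0.001245

[D]_eq = 0.8122 M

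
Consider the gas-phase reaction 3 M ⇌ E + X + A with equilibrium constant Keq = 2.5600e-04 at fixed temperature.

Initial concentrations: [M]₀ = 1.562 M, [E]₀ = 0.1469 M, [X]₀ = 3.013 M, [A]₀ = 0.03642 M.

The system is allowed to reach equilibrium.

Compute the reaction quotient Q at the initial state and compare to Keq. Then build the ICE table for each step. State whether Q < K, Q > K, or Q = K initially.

Q₀ = 0.00423; Q > K (proceeds reverse)

Q₀ = 0.00423 vs Keq = 2.5600e-04 ⇒ Q>K, reverse
Step 1:
                   M          E          X          A
  Initial      1.562     0.1469      3.013    0.03642
  Change      0.0989   -0.03297   -0.03297   -0.03297
  Equil        1.661     0.1139       2.98   0.003455
  solve Keq expr → x = -0.03297; check Q = 2.5600e-04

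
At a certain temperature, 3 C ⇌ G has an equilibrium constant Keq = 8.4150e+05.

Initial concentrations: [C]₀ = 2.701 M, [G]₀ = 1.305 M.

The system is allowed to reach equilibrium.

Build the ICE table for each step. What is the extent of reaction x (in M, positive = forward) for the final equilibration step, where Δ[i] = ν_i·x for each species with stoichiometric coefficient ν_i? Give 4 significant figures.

Q₀ = 0.06623 vs Keq = 8.4150e+05 ⇒ Q<K, forward
Step 1:
                   C          G
  Initial      2.701      1.305
  Change      -2.687     0.8957
  Equil      0.01378      2.201
  solve Keq expr → x = 0.8957; check Q = 8.4150e+05

x = 0.8957 M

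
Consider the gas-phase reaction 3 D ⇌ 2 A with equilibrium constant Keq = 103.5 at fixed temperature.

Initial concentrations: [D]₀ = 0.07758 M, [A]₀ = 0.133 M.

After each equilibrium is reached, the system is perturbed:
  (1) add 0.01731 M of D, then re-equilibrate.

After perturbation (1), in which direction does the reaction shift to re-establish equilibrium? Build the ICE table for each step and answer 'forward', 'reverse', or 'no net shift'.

Direction: forward

Q₀ = 37.88 vs Keq = 103.5 ⇒ Q<K, forward
Step 1:
                    D           A
  init        0.07758       0.133
  Δ          -0.01867     0.01245
  eq          0.05891      0.1454
  solve Keq expr → x = 0.006225; check Q = 103.5
Then add 0.01731 M of D.
Step 2:
                    D           A
  init        0.07622      0.1454
  Δ          -0.01469    0.009796
  eq          0.06152      0.1552
  solve Keq expr → x = 0.004898; check Q = 103.5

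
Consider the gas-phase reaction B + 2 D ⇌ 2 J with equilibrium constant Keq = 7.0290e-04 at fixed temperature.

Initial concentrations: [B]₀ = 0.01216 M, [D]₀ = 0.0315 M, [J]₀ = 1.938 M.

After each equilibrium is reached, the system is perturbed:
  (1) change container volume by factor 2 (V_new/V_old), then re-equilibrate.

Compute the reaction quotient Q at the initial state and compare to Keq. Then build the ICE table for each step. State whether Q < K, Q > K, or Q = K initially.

Q₀ = 3.1128e+05; Q > K (proceeds reverse)

Q₀ = 3.1128e+05 vs Keq = 7.0290e-04 ⇒ Q>K, reverse
Step 1:
                   B          D          J
  init       0.01216     0.0315      1.938
  Δ           0.9441      1.888     -1.888
  eq          0.9563       1.92    0.04977
  solve Keq expr → x = -0.9441; check Q = 7.0290e-04
Then change container volume by factor 2 (V_new/V_old).
Step 2:
                   B          D          J
  init        0.4781     0.9599    0.02489
  Δ         0.003547   0.007093  -0.007093
  eq          0.4817      0.967    0.01779
  solve Keq expr → x = -0.003547; check Q = 7.0290e-04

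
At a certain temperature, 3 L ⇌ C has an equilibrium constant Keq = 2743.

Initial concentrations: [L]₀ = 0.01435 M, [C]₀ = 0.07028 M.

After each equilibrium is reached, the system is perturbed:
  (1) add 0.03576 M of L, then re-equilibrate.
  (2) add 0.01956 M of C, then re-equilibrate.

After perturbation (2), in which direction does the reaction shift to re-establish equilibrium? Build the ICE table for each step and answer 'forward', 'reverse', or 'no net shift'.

Direction: reverse

Q₀ = 2.3784e+04 vs Keq = 2743 ⇒ Q>K, reverse
Step 1:
                  L         C
  I         0.01435   0.07028
  C         0.01444 -0.004814
  E         0.02879   0.06547
  solve Keq expr → x = -0.004814; check Q = 2743
Then add 0.03576 M of L.
Step 2:
                  L         C
  I         0.06455   0.06547
  C        -0.03418   0.01139
  E         0.03037   0.07686
  solve Keq expr → x = 0.01139; check Q = 2743
Then add 0.01956 M of C.
Step 3:
                  L         C
  I         0.03037   0.09642
  C        0.002298 -7.6584e-04
  E         0.03267   0.09565
  solve Keq expr → x = -7.6584e-04; check Q = 2743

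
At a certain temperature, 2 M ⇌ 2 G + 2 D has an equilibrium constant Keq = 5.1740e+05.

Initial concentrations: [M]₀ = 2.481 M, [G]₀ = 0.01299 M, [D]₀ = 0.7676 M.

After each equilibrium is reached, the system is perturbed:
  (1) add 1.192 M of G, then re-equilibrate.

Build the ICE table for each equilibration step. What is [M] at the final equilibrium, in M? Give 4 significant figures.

[M]_eq = 0.01649 M

Q₀ = 1.6152e-05 vs Keq = 5.1740e+05 ⇒ Q<K, forward
Step 1:
                    M           G           D
  I             2.481     0.01299      0.7676
  C             -2.47        2.47        2.47
  E           0.01117       2.483       3.237
  solve Keq expr → x = 1.235; check Q = 5.1740e+05
Then add 1.192 M of G.
Step 2:
                    M           G           D
  I           0.01117       3.675       3.237
  C          0.005314   -0.005314   -0.005314
  E           0.01649        3.67       3.232
  solve Keq expr → x = -0.002657; check Q = 5.1740e+05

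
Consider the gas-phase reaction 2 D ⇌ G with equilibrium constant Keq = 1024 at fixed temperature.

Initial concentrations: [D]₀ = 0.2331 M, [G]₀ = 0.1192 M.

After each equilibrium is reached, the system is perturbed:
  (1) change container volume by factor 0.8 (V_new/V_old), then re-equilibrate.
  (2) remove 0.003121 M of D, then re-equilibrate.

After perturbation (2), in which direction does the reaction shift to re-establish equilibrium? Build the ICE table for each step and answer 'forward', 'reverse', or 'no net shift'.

Q₀ = 2.194 vs Keq = 1024 ⇒ Q<K, forward
Step 1:
                    D           G
  init         0.2331      0.1192
  Δ           -0.2182      0.1091
  eq          0.01493      0.2283
  solve Keq expr → x = 0.1091; check Q = 1024
Then change container volume by factor 0.8 (V_new/V_old).
Step 2:
                    D           G
  init        0.01866      0.2854
  Δ         -0.001942  9.7100e-04
  eq          0.01672      0.2863
  solve Keq expr → x = 9.7100e-04; check Q = 1024
Then remove 0.003121 M of D.
Step 3:
                    D           G
  init         0.0136      0.2863
  Δ          0.003076   -0.001538
  eq          0.01668      0.2848
  solve Keq expr → x = -0.001538; check Q = 1024

Direction: reverse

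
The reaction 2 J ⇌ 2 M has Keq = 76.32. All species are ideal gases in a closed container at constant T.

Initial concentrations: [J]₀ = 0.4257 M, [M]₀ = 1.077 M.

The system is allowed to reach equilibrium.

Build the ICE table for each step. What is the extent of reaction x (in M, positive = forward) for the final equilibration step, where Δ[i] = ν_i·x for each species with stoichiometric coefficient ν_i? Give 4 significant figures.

x = 0.1357 M

Q₀ = 6.401 vs Keq = 76.32 ⇒ Q<K, forward
Step 1:
                    J           M
  init         0.4257       1.077
  Δ           -0.2714      0.2714
  eq           0.1543       1.348
  solve Keq expr → x = 0.1357; check Q = 76.32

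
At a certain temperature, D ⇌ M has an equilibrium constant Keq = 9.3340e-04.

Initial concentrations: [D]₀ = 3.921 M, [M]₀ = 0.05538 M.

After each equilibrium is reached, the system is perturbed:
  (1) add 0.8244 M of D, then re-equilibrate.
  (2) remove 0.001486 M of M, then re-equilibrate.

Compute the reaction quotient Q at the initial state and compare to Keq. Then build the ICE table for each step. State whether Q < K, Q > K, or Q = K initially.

Q₀ = 0.01412 vs Keq = 9.3340e-04 ⇒ Q>K, reverse
Step 1:
                   D          M
  init         3.921    0.05538
  Δ          0.05167   -0.05167
  eq           3.973   0.003708
  solve Keq expr → x = -0.05167; check Q = 9.3340e-04
Then add 0.8244 M of D.
Step 2:
                   D          M
  init         4.797   0.003708
  Δ       -7.6878e-04 7.6878e-04
  eq           4.796   0.004477
  solve Keq expr → x = 7.6878e-04; check Q = 9.3340e-04
Then remove 0.001486 M of M.
Step 3:
                   D          M
  init         4.796   0.002991
  Δ        -0.001485   0.001485
  eq           4.795   0.004475
  solve Keq expr → x = 0.001485; check Q = 9.3340e-04

Q₀ = 0.01412; Q > K (proceeds reverse)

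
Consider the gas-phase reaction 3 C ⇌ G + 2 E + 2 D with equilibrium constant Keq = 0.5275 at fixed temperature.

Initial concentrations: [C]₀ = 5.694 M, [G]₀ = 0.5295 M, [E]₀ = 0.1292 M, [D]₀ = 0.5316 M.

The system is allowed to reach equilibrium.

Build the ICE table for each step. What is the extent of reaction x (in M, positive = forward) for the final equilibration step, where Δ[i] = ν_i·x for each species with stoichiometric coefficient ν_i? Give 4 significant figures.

Q₀ = 1.3530e-05 vs Keq = 0.5275 ⇒ Q<K, forward
Step 1:
                   C          G          E          D
  init         5.694     0.5295     0.1292     0.5316
  Δ           -2.417     0.8056      1.611      1.611
  eq           3.277      1.335       1.74      2.143
  solve Keq expr → x = 0.8056; check Q = 0.5275

x = 0.8056 M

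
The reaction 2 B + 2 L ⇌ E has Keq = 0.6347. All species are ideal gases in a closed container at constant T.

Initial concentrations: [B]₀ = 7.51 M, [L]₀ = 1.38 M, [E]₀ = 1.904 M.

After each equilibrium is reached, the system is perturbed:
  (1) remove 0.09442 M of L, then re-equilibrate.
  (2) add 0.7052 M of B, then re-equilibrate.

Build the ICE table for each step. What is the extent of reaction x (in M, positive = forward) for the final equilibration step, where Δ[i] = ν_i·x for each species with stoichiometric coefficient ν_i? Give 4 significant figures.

x = 0.01364 M

Q₀ = 0.01773 vs Keq = 0.6347 ⇒ Q<K, forward
Step 1:
                    B           L           E
  init           7.51        1.38       1.904
  Δ            -1.075      -1.075      0.5376
  eq            6.435      0.3048       2.442
  solve Keq expr → x = 0.5376; check Q = 0.6347
Then remove 0.09442 M of L.
Step 2:
                    B           L           E
  init          6.435      0.2104       2.442
  Δ           0.08762     0.08762    -0.04381
  eq            6.522       0.298       2.398
  solve Keq expr → x = -0.04381; check Q = 0.6347
Then add 0.7052 M of B.
Step 3:
                    B           L           E
  init          7.228       0.298       2.398
  Δ          -0.02729    -0.02729     0.01364
  eq              7.2      0.2707       2.411
  solve Keq expr → x = 0.01364; check Q = 0.6347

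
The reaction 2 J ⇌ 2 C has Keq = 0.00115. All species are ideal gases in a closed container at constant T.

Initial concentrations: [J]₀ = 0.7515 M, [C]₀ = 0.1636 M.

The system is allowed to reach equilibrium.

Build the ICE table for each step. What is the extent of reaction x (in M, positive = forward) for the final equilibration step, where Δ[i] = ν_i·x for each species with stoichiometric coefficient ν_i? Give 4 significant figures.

Q₀ = 0.04739 vs Keq = 0.00115 ⇒ Q>K, reverse
Step 1:
                  J         C
  init       0.7515    0.1636
  Δ          0.1336   -0.1336
  eq         0.8851   0.03001
  solve Keq expr → x = -0.06679; check Q = 0.00115

x = -0.06679 M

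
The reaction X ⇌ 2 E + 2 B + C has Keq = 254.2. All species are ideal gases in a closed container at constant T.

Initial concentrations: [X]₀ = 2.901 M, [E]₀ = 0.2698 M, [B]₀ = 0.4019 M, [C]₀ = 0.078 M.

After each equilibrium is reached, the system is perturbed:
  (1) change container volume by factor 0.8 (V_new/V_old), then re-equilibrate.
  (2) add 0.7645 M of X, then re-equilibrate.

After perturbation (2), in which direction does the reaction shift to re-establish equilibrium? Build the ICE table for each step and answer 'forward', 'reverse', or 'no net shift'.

Direction: forward

Q₀ = 3.1613e-04 vs Keq = 254.2 ⇒ Q<K, forward
Step 1:
                  X         E         B         C
  I           2.901    0.2698    0.4019     0.078
  C          -1.665     3.329     3.329     1.665
  E           1.236     3.599     3.731     1.743
  solve Keq expr → x = 1.665; check Q = 254.2
Then change container volume by factor 0.8 (V_new/V_old).
Step 2:
                  X         E         B         C
  I           1.545     4.499     4.664     2.178
  C          0.3017   -0.6034   -0.6034   -0.3017
  E           1.847     3.895     4.061     1.877
  solve Keq expr → x = -0.3017; check Q = 254.2
Then add 0.7645 M of X.
Step 3:
                  X         E         B         C
  I           2.612     3.895     4.061     1.877
  C          -0.121    0.2421    0.2421     0.121
  E           2.491     4.138     4.303     1.998
  solve Keq expr → x = 0.121; check Q = 254.2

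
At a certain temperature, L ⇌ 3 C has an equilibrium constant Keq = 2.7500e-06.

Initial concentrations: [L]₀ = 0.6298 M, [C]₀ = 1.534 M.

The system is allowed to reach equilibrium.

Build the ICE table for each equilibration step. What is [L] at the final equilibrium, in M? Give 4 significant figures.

Q₀ = 5.732 vs Keq = 2.7500e-06 ⇒ Q>K, reverse
Step 1:
                  L         C
  I          0.6298     1.534
  C          0.5065    -1.519
  E           1.136   0.01462
  solve Keq expr → x = -0.5065; check Q = 2.7500e-06

[L]_eq = 1.136 M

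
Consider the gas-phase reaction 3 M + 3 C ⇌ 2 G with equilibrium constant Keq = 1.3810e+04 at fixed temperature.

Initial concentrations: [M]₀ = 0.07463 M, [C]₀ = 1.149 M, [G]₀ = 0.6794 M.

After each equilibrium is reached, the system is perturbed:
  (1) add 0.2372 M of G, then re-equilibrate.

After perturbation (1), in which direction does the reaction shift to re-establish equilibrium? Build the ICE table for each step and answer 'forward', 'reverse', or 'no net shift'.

Direction: reverse

Q₀ = 732.1 vs Keq = 1.3810e+04 ⇒ Q<K, forward
Step 1:
                   M          C          G
  init       0.07463      1.149     0.6794
  Δ         -0.04462   -0.04462    0.02974
  eq         0.03001      1.104     0.7091
  solve Keq expr → x = 0.01487; check Q = 1.3810e+04
Then add 0.2372 M of G.
Step 2:
                   M          C          G
  init       0.03001      1.104     0.9463
  Δ         0.006064   0.006064  -0.004043
  eq         0.03608       1.11     0.9423
  solve Keq expr → x = -0.002021; check Q = 1.3810e+04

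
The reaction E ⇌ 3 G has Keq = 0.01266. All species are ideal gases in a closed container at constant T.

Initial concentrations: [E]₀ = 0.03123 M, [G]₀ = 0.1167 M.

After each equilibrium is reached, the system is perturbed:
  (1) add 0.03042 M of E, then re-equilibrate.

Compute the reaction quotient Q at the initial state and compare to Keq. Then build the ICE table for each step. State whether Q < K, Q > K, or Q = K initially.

Q₀ = 0.05089; Q > K (proceeds reverse)

Q₀ = 0.05089 vs Keq = 0.01266 ⇒ Q>K, reverse
Step 1:
                  E         G
  Initial   0.03123    0.1167
  Change     0.0117  -0.03509
  Equil     0.04293   0.08161
  solve Keq expr → x = -0.0117; check Q = 0.01266
Then add 0.03042 M of E.
Step 2:
                  E         G
  Initial   0.07335   0.08161
  Change   -0.00462   0.01386
  Equil     0.06873   0.09547
  solve Keq expr → x = 0.00462; check Q = 0.01266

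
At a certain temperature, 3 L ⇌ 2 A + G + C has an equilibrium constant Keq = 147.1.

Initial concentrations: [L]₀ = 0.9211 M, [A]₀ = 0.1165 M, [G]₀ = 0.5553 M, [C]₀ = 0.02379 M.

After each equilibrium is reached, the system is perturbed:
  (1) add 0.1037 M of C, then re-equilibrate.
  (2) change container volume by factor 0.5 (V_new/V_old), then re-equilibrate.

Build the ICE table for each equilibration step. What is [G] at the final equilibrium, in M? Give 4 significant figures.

Q₀ = 2.2943e-04 vs Keq = 147.1 ⇒ Q<K, forward
Step 1:
                    L           A           G           C
  I            0.9211      0.1165      0.5553     0.02379
  C           -0.8298      0.5532      0.2766      0.2766
  E           0.09133      0.6697      0.8319      0.3004
  solve Keq expr → x = 0.2766; check Q = 147.1
Then add 0.1037 M of C.
Step 2:
                    L           A           G           C
  I           0.09133      0.6697      0.8319      0.4041
  C          0.008565    -0.00571   -0.002855   -0.002855
  E            0.0999       0.664       0.829      0.4012
  solve Keq expr → x = -0.002855; check Q = 147.1
Then change container volume by factor 0.5 (V_new/V_old).
Step 3:
                    L           A           G           C
  I            0.1998       1.328       1.658      0.8024
  C           0.04573    -0.03048    -0.01524    -0.01524
  E            0.2455       1.297       1.643      0.7872
  solve Keq expr → x = -0.01524; check Q = 147.1

[G]_eq = 1.643 M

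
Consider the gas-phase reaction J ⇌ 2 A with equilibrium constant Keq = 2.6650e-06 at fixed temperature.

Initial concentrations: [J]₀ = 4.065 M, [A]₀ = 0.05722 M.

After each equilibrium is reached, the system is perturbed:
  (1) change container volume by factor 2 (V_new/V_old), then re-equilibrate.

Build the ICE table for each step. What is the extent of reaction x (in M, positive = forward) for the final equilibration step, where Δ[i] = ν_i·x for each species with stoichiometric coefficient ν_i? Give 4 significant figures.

Q₀ = 8.0544e-04 vs Keq = 2.6650e-06 ⇒ Q>K, reverse
Step 1:
                    J           A
  I             4.065     0.05722
  C           0.02696    -0.05392
  E             4.092    0.003302
  solve Keq expr → x = -0.02696; check Q = 2.6650e-06
Then change container volume by factor 2 (V_new/V_old).
Step 2:
                    J           A
  I             2.046    0.001651
  C       -3.4187e-04  6.8373e-04
  E             2.046    0.002335
  solve Keq expr → x = 3.4187e-04; check Q = 2.6650e-06

x = 3.4187e-04 M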